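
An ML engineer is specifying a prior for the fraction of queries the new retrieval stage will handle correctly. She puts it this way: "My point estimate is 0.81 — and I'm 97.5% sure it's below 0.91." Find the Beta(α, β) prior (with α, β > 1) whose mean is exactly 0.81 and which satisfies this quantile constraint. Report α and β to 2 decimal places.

With mean 0.81 fixed, write α = 0.81s, β = 0.19s where s = α+β.
Need P(θ < 0.91) = 0.975 under Beta(0.81s, 0.19s). Normal approximation: (q−m)/√(m(1−m)/s) ≈ z_{0.975} = 1.96, so s ≈ 0.81·0.19·(1.96)²/(0.91−0.81)² = 59.1.
At s = 59.1: P(θ<0.91) ≈ 0.989. Adjusting to match 0.975 gives s ≈ 44.22.
So α = 0.81·44.22 ≈ 35.82, β = 0.19·44.22 ≈ 8.40.

α ≈ 35.82, β ≈ 8.40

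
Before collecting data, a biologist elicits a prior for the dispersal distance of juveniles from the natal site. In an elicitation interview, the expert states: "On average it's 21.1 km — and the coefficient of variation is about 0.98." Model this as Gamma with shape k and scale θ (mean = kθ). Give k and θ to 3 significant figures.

For Gamma(k, scale θ): mean = kθ, variance = kθ², so CV = 1/√k.
CV = 0.98, hence k = 1/CV² = 1.04.
Then θ = mean/k = 21.1/1.04 = 20.3.

k ≈ 1.04, θ ≈ 20.3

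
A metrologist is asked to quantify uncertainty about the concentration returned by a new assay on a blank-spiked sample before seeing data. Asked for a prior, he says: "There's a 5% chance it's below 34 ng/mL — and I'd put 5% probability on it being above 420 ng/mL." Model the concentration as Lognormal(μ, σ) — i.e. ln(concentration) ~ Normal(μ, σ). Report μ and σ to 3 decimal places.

μ ≈ 4.783, σ ≈ 0.764

If T ~ Lognormal(μ,σ) then ln T ~ Normal(μ,σ), so the p-quantile of ln T is μ + z_p·σ.
ln(34) = 3.526 and ln(420) = 6.04; z_{0.05} = -1.645, z_{0.95} = 1.645.
σ = (6.04 − 3.526)/(1.645 − (-1.645)) = 0.764.
μ = 3.526 − (-1.645)·0.764 = 4.783.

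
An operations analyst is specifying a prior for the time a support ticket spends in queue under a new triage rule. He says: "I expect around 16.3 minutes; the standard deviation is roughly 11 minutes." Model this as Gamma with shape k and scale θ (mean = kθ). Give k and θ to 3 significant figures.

k ≈ 2.2, θ ≈ 7.42

For Gamma(k, scale θ): mean = kθ, variance = kθ², so CV = 1/√k.
CV = SD/mean = 11/16.3 = 0.6748, hence k = 1/CV² = 2.2.
Then θ = mean/k = 16.3/2.2 = 7.42.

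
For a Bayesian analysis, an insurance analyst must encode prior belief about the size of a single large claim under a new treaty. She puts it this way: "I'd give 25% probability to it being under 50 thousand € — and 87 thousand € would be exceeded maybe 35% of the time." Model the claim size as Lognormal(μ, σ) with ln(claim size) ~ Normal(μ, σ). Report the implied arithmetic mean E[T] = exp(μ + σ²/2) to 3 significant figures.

E[T] ≈ 81.5 thousand €

If T ~ Lognormal(μ,σ) then ln T ~ Normal(μ,σ), so the p-quantile of ln T is μ + z_p·σ.
ln(50) = 3.912 and ln(87) = 4.466; z_{0.25} = -0.6745, z_{0.65} = 0.3853.
σ = (4.466 − 3.912)/(0.3853 − (-0.6745)) = 0.523.
μ = 3.912 − (-0.6745)·0.523 = 4.265.
E[T] = exp(μ + σ²/2) = exp(4.265 + 0.1366) = 81.5 thousand €.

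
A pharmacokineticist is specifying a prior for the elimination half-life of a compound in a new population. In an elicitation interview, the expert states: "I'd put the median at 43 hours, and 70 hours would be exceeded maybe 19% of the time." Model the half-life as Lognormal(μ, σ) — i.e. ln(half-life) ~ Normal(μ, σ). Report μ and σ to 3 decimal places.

If T ~ Lognormal(μ,σ) then ln T ~ Normal(μ,σ), so the p-quantile of ln T is μ + z_p·σ.
ln(43) = 3.761 and ln(70) = 4.248; z_{0.5} = 0, z_{0.81} = 0.8779.
σ = (4.248 − 3.761)/(0.8779 − (0)) = 0.555.
μ = 3.761 − (0)·0.555 = 3.761.

μ ≈ 3.761, σ ≈ 0.555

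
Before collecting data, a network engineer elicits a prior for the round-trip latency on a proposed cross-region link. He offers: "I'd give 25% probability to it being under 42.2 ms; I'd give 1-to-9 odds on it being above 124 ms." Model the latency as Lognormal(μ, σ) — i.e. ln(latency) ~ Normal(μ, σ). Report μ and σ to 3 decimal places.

μ ≈ 4.114, σ ≈ 0.551

If T ~ Lognormal(μ,σ) then ln T ~ Normal(μ,σ), so the p-quantile of ln T is μ + z_p·σ.
ln(42.2) = 3.742 and ln(124) = 4.82; z_{0.25} = -0.6745, z_{0.9} = 1.282.
σ = (4.82 − 3.742)/(1.282 − (-0.6745)) = 0.551.
μ = 3.742 − (-0.6745)·0.551 = 4.114.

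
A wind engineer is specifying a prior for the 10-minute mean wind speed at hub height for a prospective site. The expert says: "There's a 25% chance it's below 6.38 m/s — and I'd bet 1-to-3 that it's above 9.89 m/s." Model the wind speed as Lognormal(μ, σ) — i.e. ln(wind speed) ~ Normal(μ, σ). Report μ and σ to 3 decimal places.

If T ~ Lognormal(μ,σ) then ln T ~ Normal(μ,σ), so the p-quantile of ln T is μ + z_p·σ.
ln(6.38) = 1.853 and ln(9.89) = 2.292; z_{0.25} = -0.6745, z_{0.75} = 0.6745.
σ = (2.292 − 1.853)/(0.6745 − (-0.6745)) = 0.325.
μ = 1.853 − (-0.6745)·0.325 = 2.072.

μ ≈ 2.072, σ ≈ 0.325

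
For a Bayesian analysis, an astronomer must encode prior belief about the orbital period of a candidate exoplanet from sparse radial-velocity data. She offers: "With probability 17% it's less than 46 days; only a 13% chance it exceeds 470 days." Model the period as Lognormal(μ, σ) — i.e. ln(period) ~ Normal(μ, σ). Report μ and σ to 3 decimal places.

μ ≈ 4.894, σ ≈ 1.117

If T ~ Lognormal(μ,σ) then ln T ~ Normal(μ,σ), so the p-quantile of ln T is μ + z_p·σ.
ln(46) = 3.829 and ln(470) = 6.153; z_{0.17} = -0.9542, z_{0.87} = 1.126.
σ = (6.153 − 3.829)/(1.126 − (-0.9542)) = 1.117.
μ = 3.829 − (-0.9542)·1.117 = 4.894.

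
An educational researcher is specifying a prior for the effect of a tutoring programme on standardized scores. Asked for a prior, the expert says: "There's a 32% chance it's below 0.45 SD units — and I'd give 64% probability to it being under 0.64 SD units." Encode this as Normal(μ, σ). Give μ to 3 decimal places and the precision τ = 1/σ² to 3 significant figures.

μ = 0.558, τ = 18.9

The p-quantile of Normal(μ,σ) is μ + z_p·σ, with z_{0.32} = -0.4677 and z_{0.64} = 0.3585.
Eliminate σ: μ = (z₂·x₁ − z₁·x₂)/(z₂ − z₁) = (0.3585·0.45 − (-0.4677)·0.64)/0.8262 = 0.558.
Then σ = (x₂ − x₁)/(z₂ − z₁) = (0.64 − 0.45)/0.8262 = 0.230.
Precision τ = 1/σ² = 1/0.23² = 18.9.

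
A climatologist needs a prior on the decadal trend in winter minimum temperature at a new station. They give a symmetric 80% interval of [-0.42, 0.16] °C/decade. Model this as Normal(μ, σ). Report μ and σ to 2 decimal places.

μ = -0.13, σ = 0.23

A symmetric 80% interval runs μ ± z·σ with z = 1.282.
Half-width = 0.29, so σ = 0.29/1.282 = 0.23.
μ is the interval midpoint, -0.13.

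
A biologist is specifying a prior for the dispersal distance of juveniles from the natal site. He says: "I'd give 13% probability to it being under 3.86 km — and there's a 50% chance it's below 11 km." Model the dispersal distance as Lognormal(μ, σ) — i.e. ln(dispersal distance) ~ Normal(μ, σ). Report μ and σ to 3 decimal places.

If T ~ Lognormal(μ,σ) then ln T ~ Normal(μ,σ), so the p-quantile of ln T is μ + z_p·σ.
ln(3.86) = 1.351 and ln(11) = 2.398; z_{0.13} = -1.126, z_{0.5} = 0.
σ = (2.398 − 1.351)/(0 − (-1.126)) = 0.930.
μ = 1.351 − (-1.126)·0.930 = 2.398.

μ ≈ 2.398, σ ≈ 0.930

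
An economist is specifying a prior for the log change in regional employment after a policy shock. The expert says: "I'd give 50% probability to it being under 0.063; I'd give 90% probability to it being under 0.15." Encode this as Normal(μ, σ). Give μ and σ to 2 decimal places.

μ = 0.06, σ = 0.07

The p-quantile of Normal(μ,σ) is μ + z_p·σ, with z_{0.5} = 0 and z_{0.9} = 1.282.
Eliminate σ: μ = (z₂·x₁ − z₁·x₂)/(z₂ − z₁) = (1.282·0.063 − (0)·0.15)/1.282 = 0.06.
Then σ = (x₂ − x₁)/(z₂ − z₁) = (0.15 − 0.063)/1.282 = 0.07.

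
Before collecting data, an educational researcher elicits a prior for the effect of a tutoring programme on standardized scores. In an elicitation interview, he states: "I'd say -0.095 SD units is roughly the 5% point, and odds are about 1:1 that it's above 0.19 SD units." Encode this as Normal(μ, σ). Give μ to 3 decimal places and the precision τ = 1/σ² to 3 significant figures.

The p-quantile of Normal(μ,σ) is μ + z_p·σ, with z_{0.05} = -1.645 and z_{0.5} = 0.
Eliminate σ: μ = (z₂·x₁ − z₁·x₂)/(z₂ − z₁) = (0·-0.095 − (-1.645)·0.19)/1.645 = 0.190.
Then σ = (x₂ − x₁)/(z₂ − z₁) = (0.19 − -0.095)/1.645 = 0.173.
Precision τ = 1/σ² = 1/0.1733² = 33.3.

μ = 0.190, τ = 33.3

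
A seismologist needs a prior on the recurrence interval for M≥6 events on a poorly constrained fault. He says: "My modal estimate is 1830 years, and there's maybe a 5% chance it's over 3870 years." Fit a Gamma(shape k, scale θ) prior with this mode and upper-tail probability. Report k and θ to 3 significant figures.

Gamma(k,θ) with k>1 has mode (k−1)θ, so θ = 1830/(k−1).
Need P(X < 3870) = 0.95 with θ tied to k this way. Start at k = 2, θ = 1830: P(X<3870) ≈ 0.624.
Too low — raise k to concentrate. Iterating converges to k ≈ 5.92.
Then θ = 1830/(5.92−1) ≈ 372.

k ≈ 5.92, θ ≈ 372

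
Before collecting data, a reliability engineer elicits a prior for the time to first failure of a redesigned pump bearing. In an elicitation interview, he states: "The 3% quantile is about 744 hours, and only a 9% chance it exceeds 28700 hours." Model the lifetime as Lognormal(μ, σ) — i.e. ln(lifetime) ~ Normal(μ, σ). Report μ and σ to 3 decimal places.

μ ≈ 8.744, σ ≈ 1.134

If T ~ Lognormal(μ,σ) then ln T ~ Normal(μ,σ), so the p-quantile of ln T is μ + z_p·σ.
ln(744) = 6.612 and ln(28700) = 10.26; z_{0.03} = -1.881, z_{0.91} = 1.341.
σ = (10.26 − 6.612)/(1.341 − (-1.881)) = 1.134.
μ = 6.612 − (-1.881)·1.134 = 8.744.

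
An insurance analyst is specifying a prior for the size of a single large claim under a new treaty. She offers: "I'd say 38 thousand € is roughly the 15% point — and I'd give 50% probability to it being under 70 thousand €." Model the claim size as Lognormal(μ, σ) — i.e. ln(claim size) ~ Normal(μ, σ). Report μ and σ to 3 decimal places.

μ ≈ 4.248, σ ≈ 0.589

If T ~ Lognormal(μ,σ) then ln T ~ Normal(μ,σ), so the p-quantile of ln T is μ + z_p·σ.
ln(38) = 3.638 and ln(70) = 4.248; z_{0.15} = -1.036, z_{0.5} = 0.
σ = (4.248 − 3.638)/(0 − (-1.036)) = 0.589.
μ = 3.638 − (-1.036)·0.589 = 4.248.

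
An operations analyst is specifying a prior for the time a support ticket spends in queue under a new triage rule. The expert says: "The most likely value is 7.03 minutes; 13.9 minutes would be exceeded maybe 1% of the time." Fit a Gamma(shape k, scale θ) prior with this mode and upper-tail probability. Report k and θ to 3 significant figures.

Gamma(k,θ) with k>1 has mode (k−1)θ, so θ = 7.03/(k−1).
Need P(X < 13.9) = 0.99 with θ tied to k this way. Start at k = 2, θ = 7.03: P(X<13.9) ≈ 0.588.
Too low — raise k to concentrate. Iterating converges to k ≈ 11.6.
Then θ = 7.03/(11.6−1) ≈ 0.664.

k ≈ 11.6, θ ≈ 0.664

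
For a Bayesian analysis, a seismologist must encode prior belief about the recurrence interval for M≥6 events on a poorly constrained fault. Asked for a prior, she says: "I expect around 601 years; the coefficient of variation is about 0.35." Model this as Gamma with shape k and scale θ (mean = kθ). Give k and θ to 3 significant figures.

k ≈ 8.16, θ ≈ 73.6

For Gamma(k, scale θ): mean = kθ, variance = kθ², so CV = 1/√k.
CV = 0.35, hence k = 1/CV² = 8.16.
Then θ = mean/k = 601/8.16 = 73.6.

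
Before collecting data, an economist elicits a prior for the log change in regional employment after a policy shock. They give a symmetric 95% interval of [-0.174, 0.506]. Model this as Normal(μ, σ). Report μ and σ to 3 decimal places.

A symmetric 95% interval runs μ ± z·σ with z = 1.96.
Half-width = 0.34, so σ = 0.34/1.96 = 0.173.
μ is the interval midpoint, 0.166.

μ = 0.166, σ = 0.173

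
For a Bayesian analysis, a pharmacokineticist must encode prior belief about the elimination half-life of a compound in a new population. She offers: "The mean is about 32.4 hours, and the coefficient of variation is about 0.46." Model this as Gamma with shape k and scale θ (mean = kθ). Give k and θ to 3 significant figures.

k ≈ 4.73, θ ≈ 6.86

For Gamma(k, scale θ): mean = kθ, variance = kθ², so CV = 1/√k.
CV = 0.46, hence k = 1/CV² = 4.73.
Then θ = mean/k = 32.4/4.73 = 6.86.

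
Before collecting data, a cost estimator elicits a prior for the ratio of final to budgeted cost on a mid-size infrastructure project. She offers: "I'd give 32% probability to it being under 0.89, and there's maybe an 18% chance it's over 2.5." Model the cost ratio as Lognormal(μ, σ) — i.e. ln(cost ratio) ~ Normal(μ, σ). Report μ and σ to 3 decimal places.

If T ~ Lognormal(μ,σ) then ln T ~ Normal(μ,σ), so the p-quantile of ln T is μ + z_p·σ.
ln(0.89) = -0.1165 and ln(2.5) = 0.9163; z_{0.32} = -0.4677, z_{0.82} = 0.9154.
σ = (0.9163 − -0.1165)/(0.9154 − (-0.4677)) = 0.747.
μ = -0.1165 − (-0.4677)·0.747 = 0.233.

μ ≈ 0.233, σ ≈ 0.747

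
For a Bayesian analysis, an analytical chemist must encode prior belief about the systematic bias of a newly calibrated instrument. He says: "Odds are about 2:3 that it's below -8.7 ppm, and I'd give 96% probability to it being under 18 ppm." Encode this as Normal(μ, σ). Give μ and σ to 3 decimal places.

The p-quantile of Normal(μ,σ) is μ + z_p·σ, with z_{0.4} = -0.2533 and z_{0.96} = 1.751.
Eliminate σ: μ = (z₂·x₁ − z₁·x₂)/(z₂ − z₁) = (1.751·-8.7 − (-0.2533)·18)/2.004 = -5.325.
Then σ = (x₂ − x₁)/(z₂ − z₁) = (18 − -8.7)/2.004 = 13.323.

μ = -5.325, σ = 13.323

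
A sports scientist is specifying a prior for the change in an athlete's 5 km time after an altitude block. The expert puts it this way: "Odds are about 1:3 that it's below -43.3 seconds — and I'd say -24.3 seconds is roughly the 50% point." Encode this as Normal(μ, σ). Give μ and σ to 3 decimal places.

For Normal(μ,σ), the p-quantile is μ + z_p·σ. Here z_{0.25} = -0.6745, z_{0.5} = 0.
So -43.3 = μ − 0.6745σ and -24.3 = μ + 0σ.
Subtracting: σ = (-24.3 − -43.3)/(0 − (-0.6745)) = 28.169.
Then μ = -43.3 − (-0.6745)·28.169 = -24.300.

μ = -24.300, σ = 28.169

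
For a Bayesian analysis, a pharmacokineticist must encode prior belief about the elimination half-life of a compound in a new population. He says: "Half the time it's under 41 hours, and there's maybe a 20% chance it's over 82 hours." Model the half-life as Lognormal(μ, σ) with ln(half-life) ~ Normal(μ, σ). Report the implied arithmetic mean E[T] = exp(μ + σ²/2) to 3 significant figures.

E[T] ≈ 57.6 hours

If T ~ Lognormal(μ,σ) then ln T ~ Normal(μ,σ), so the p-quantile of ln T is μ + z_p·σ.
ln(41) = 3.714 and ln(82) = 4.407; z_{0.5} = 0, z_{0.8} = 0.8416.
σ = (4.407 − 3.714)/(0.8416 − (0)) = 0.824.
μ = 3.714 − (0)·0.824 = 3.714.
E[T] = exp(μ + σ²/2) = exp(3.714 + 0.3391) = 57.6 hours.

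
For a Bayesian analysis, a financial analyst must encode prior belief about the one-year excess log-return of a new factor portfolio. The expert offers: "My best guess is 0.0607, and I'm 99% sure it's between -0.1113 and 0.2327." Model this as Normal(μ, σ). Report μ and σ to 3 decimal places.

μ = 0.061, σ = 0.067

A symmetric 99% interval runs μ ± z·σ with z = 2.576.
Half-width = 0.172, so σ = 0.172/2.576 = 0.067.
μ is the stated best guess, 0.061.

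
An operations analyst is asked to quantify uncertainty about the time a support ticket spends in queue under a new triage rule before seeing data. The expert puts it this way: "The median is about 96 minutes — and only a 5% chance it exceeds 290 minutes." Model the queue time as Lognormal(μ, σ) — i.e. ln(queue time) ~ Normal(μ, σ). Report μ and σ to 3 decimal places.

μ ≈ 4.564, σ ≈ 0.672

If T ~ Lognormal(μ,σ) then ln T ~ Normal(μ,σ), so the p-quantile of ln T is μ + z_p·σ.
ln(96) = 4.564 and ln(290) = 5.67; z_{0.5} = 0, z_{0.95} = 1.645.
σ = (5.67 − 4.564)/(1.645 − (0)) = 0.672.
μ = 4.564 − (0)·0.672 = 4.564.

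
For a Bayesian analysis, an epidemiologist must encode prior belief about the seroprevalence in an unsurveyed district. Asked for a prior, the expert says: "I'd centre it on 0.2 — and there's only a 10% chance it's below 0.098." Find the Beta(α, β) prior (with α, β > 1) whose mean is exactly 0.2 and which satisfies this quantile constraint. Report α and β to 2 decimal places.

α ≈ 4.26, β ≈ 17.05

With mean 0.2 fixed, write α = 0.2s, β = 0.8s where s = α+β.
Need P(θ < 0.098) = 0.1 under Beta(0.2s, 0.8s). Normal approximation: (q−m)/√(m(1−m)/s) ≈ z_{0.1} = -1.28, so s ≈ 0.2·0.8·(-1.28)²/(0.098−0.2)² = 25.3.
At s = 25.3: P(θ<0.098) ≈ 0.078. Adjusting to match 0.1 gives s ≈ 21.31.
So α = 0.2·21.31 ≈ 4.26, β = 0.8·21.31 ≈ 17.05.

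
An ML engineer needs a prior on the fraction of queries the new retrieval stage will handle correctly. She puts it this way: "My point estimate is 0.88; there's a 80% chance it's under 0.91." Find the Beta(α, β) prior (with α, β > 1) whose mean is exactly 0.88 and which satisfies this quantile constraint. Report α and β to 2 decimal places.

α ≈ 75.80, β ≈ 10.34

With mean 0.88 fixed, write α = 0.88s, β = 0.12s where s = α+β.
Need P(θ < 0.91) = 0.8 under Beta(0.88s, 0.12s). Normal approximation: (q−m)/√(m(1−m)/s) ≈ z_{0.8} = 0.842, so s ≈ 0.88·0.12·(0.842)²/(0.91−0.88)² = 83.1.
At s = 83.1: P(θ<0.91) ≈ 0.795. Adjusting to match 0.8 gives s ≈ 86.14.
So α = 0.88·86.14 ≈ 75.80, β = 0.12·86.14 ≈ 10.34.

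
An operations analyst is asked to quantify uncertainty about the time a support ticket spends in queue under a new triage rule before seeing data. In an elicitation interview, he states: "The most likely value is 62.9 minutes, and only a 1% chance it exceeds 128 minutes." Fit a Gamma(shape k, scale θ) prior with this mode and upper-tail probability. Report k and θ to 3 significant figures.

Gamma(k,θ) with k>1 has mode (k−1)θ, so θ = 62.9/(k−1).
Need P(X < 128) = 0.99 with θ tied to k this way. Start at k = 2, θ = 62.9: P(X<128) ≈ 0.603.
Too low — raise k to concentrate. Iterating converges to k ≈ 10.7.
Then θ = 62.9/(10.7−1) ≈ 6.49.

k ≈ 10.7, θ ≈ 6.49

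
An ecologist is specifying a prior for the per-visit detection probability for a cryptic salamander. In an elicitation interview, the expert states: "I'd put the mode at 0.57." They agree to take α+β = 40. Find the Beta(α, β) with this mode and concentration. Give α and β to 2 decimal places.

α = 22.66, β = 17.34

For α,β > 1 the Beta mode is (α−1)/(α+β−2). With α+β = 40, the mode is (α−1)/38.
Set (α−1)/38 = 0.57 → α = 1 + 0.57·38 = 22.66.
β = 40 − α = 17.34.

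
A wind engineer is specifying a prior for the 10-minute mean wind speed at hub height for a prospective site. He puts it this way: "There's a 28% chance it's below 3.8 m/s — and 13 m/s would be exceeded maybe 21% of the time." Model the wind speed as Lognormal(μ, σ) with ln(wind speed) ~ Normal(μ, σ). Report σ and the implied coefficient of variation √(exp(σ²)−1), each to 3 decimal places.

If T ~ Lognormal(μ,σ) then ln T ~ Normal(μ,σ), so the p-quantile of ln T is μ + z_p·σ.
ln(3.8) = 1.335 and ln(13) = 2.565; z_{0.28} = -0.5828, z_{0.79} = 0.8064.
σ = (2.565 − 1.335)/(0.8064 − (-0.5828)) = 0.885.
μ = 1.335 − (-0.5828)·0.885 = 1.851.
CV = √(exp(σ²)−1) = √(exp(0.7838)−1) = 1.091.

σ ≈ 0.885, CV ≈ 1.091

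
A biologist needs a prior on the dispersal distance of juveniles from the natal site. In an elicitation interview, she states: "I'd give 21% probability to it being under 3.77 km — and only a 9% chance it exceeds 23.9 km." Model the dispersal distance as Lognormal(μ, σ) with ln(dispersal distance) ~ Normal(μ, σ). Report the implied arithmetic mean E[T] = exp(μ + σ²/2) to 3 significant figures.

If T ~ Lognormal(μ,σ) then ln T ~ Normal(μ,σ), so the p-quantile of ln T is μ + z_p·σ.
ln(3.77) = 1.327 and ln(23.9) = 3.174; z_{0.21} = -0.8064, z_{0.91} = 1.341.
σ = (3.174 − 1.327)/(1.341 − (-0.8064)) = 0.860.
μ = 1.327 − (-0.8064)·0.860 = 2.021.
E[T] = exp(μ + σ²/2) = exp(2.021 + 0.3699) = 10.9 km.

E[T] ≈ 10.9 km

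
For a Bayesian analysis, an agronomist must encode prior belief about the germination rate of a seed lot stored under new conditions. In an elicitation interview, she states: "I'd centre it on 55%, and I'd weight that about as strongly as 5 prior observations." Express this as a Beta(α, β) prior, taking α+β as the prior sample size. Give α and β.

Under the effective-sample-size interpretation, Beta(α, β) has prior mean α/(α+β) and prior sample size α+β.
So α+β = 5 and α/(α+β) = 0.55, giving α = 0.55·5 = 2.75 and β = 5 − 2.75 = 2.25.

α = 2.75, β = 2.25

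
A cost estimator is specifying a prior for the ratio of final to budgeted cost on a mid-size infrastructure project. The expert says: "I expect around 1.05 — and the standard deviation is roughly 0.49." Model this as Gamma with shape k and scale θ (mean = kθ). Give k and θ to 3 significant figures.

For Gamma(k, scale θ): mean = kθ, variance = kθ², so CV = 1/√k.
CV = SD/mean = 0.49/1.05 = 0.4667, hence k = 1/CV² = 4.59.
Then θ = mean/k = 1.05/4.59 = 0.229.

k ≈ 4.59, θ ≈ 0.229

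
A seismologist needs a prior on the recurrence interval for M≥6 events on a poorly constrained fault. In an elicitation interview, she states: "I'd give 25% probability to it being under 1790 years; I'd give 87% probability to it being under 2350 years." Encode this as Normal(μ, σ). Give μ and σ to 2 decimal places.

For Normal(μ,σ), the p-quantile is μ + z_p·σ. Here z_{0.25} = -0.6745, z_{0.87} = 1.126.
So 1790 = μ − 0.6745σ and 2350 = μ + 1.126σ.
Subtracting: σ = (2350 − 1790)/(1.126 − (-0.6745)) = 310.96.
Then μ = 1790 − (-0.6745)·310.96 = 1999.74.

μ = 1999.74, σ = 310.96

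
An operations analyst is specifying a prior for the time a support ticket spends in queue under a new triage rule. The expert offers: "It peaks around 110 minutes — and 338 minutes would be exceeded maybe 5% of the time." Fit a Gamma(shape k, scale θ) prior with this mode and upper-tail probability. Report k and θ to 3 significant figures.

Gamma(k,θ) with k>1 has mode (k−1)θ, so θ = 110/(k−1).
Need P(X < 338) = 0.95 with θ tied to k this way. Start at k = 2, θ = 110: P(X<338) ≈ 0.811.
Too low — raise k to concentrate. Iterating converges to k ≈ 3.1.
Then θ = 110/(3.1−1) ≈ 52.5.

k ≈ 3.1, θ ≈ 52.5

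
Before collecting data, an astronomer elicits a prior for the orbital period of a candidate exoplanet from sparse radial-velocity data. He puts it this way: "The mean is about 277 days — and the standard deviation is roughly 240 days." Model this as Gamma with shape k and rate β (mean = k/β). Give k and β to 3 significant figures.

For Gamma(k, rate β): mean = k/β, variance = k/β², so CV = 1/√k.
CV = SD/mean = 240/277 = 0.8664, hence k = 1/CV² = 1.33.
Then β = k/mean = 1.33/277 = 0.00481.

k ≈ 1.33, β ≈ 0.00481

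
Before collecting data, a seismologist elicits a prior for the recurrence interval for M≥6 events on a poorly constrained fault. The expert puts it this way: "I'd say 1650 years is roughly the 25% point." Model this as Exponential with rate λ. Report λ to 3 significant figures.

P(T < 1650.0) = 1 − e^(−λ·1650.0) = 0.25, so λ = −ln(1−0.25)/1650.0 = −ln(0.75)/1650.0 = 0.000174.

λ ≈ 0.000174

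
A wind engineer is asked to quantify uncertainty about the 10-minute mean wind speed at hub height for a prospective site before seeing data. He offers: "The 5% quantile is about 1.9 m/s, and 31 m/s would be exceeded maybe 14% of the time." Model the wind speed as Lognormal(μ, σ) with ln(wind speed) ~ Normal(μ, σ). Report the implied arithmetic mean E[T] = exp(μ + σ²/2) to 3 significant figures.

If T ~ Lognormal(μ,σ) then ln T ~ Normal(μ,σ), so the p-quantile of ln T is μ + z_p·σ.
ln(1.9) = 0.6419 and ln(31) = 3.434; z_{0.05} = -1.645, z_{0.86} = 1.08.
σ = (3.434 − 0.6419)/(1.08 − (-1.645)) = 1.025.
μ = 0.6419 − (-1.645)·1.025 = 2.327.
E[T] = exp(μ + σ²/2) = exp(2.327 + 0.5249) = 17.3 m/s.

E[T] ≈ 17.3 m/s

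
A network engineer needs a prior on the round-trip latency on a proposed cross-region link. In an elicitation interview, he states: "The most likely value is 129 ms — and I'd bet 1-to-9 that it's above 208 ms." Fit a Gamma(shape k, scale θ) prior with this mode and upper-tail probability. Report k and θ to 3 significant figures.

k ≈ 9.24, θ ≈ 15.7

Gamma(k,θ) with k>1 has mode (k−1)θ, so θ = 129/(k−1).
Need P(X < 208) = 0.9 with θ tied to k this way. Start at k = 2, θ = 129: P(X<208) ≈ 0.479.
Too low — raise k to concentrate. Iterating converges to k ≈ 9.24.
Then θ = 129/(9.24−1) ≈ 15.7.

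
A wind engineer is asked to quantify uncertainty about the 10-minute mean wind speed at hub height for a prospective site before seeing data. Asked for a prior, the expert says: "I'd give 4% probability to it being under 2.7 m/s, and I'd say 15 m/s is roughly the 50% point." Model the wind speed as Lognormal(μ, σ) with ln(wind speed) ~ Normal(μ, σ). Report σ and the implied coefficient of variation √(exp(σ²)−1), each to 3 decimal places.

σ ≈ 0.980, CV ≈ 1.269

If T ~ Lognormal(μ,σ) then ln T ~ Normal(μ,σ), so the p-quantile of ln T is μ + z_p·σ.
ln(2.7) = 0.9933 and ln(15) = 2.708; z_{0.04} = -1.751, z_{0.5} = 0.
σ = (2.708 − 0.9933)/(0 − (-1.751)) = 0.980.
μ = 0.9933 − (-1.751)·0.980 = 2.708.
CV = √(exp(σ²)−1) = √(exp(0.9594)−1) = 1.269.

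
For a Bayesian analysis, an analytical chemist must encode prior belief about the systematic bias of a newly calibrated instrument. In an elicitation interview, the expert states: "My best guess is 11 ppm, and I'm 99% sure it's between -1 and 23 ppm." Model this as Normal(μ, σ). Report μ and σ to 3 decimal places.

A symmetric 99% interval runs μ ± z·σ with z = 2.576.
Half-width = 12, so σ = 12/2.576 = 4.659.
μ is the stated best guess, 11.000.

μ = 11.000, σ = 4.659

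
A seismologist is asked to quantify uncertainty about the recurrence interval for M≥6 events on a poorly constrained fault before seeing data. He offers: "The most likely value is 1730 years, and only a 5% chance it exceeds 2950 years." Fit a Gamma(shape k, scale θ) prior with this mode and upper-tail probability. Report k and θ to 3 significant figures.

k ≈ 10.8, θ ≈ 176

Gamma(k,θ) with k>1 has mode (k−1)θ, so θ = 1730/(k−1).
Need P(X < 2950) = 0.95 with θ tied to k this way. Start at k = 2, θ = 1730: P(X<2950) ≈ 0.508.
Too low — raise k to concentrate. Iterating converges to k ≈ 10.8.
Then θ = 1730/(10.8−1) ≈ 176.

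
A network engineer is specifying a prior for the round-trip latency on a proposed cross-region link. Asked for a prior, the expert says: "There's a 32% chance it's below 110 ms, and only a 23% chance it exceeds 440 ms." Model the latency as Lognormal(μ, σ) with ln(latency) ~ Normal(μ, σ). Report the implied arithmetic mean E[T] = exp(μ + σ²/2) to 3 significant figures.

If T ~ Lognormal(μ,σ) then ln T ~ Normal(μ,σ), so the p-quantile of ln T is μ + z_p·σ.
ln(110) = 4.7 and ln(440) = 6.087; z_{0.32} = -0.4677, z_{0.77} = 0.7388.
σ = (6.087 − 4.7)/(0.7388 − (-0.4677)) = 1.149.
μ = 4.7 − (-0.4677)·1.149 = 5.238.
E[T] = exp(μ + σ²/2) = exp(5.238 + 0.6601) = 364 ms.

E[T] ≈ 364 ms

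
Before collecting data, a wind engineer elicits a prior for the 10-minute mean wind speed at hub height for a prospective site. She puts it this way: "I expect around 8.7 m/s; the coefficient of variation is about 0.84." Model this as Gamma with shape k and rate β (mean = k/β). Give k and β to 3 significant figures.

k ≈ 1.42, β ≈ 0.163

For Gamma(k, rate β): mean = k/β, variance = k/β², so CV = 1/√k.
CV = 0.84, hence k = 1/CV² = 1.42.
Then β = k/mean = 1.42/8.7 = 0.163.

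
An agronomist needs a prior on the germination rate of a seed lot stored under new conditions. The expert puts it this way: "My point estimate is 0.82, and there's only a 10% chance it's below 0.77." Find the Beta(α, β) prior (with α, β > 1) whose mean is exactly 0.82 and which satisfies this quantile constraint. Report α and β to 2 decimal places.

With mean 0.82 fixed, write α = 0.82s, β = 0.18s where s = α+β.
Need P(θ < 0.77) = 0.1 under Beta(0.82s, 0.18s). Normal approximation: (q−m)/√(m(1−m)/s) ≈ z_{0.1} = -1.28, so s ≈ 0.82·0.18·(-1.28)²/(0.77−0.82)² = 97.0.
At s = 97.0: P(θ<0.77) ≈ 0.105. Adjusting to match 0.1 gives s ≈ 101.35.
So α = 0.82·101.35 ≈ 83.10, β = 0.18·101.35 ≈ 18.24.

α ≈ 83.10, β ≈ 18.24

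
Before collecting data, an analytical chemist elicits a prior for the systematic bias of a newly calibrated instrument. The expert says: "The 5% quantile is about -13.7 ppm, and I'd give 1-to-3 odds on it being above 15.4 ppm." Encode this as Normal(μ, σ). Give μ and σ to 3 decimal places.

μ = 6.937, σ = 12.547

For Normal(μ,σ), the p-quantile is μ + z_p·σ. Here z_{0.05} = -1.645, z_{0.75} = 0.6745.
So -13.7 = μ − 1.645σ and 15.4 = μ + 0.6745σ.
Subtracting: σ = (15.4 − -13.7)/(0.6745 − (-1.645)) = 12.547.
Then μ = -13.7 − (-1.645)·12.547 = 6.937.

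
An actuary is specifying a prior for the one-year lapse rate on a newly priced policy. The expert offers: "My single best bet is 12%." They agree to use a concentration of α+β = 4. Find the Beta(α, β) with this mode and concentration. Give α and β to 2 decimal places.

For α,β > 1 the Beta mode is (α−1)/(α+β−2). With α+β = 4, the mode is (α−1)/2.
Set (α−1)/2 = 0.12 → α = 1 + 0.12·2 = 1.24.
β = 4 − α = 2.76.

α = 1.24, β = 2.76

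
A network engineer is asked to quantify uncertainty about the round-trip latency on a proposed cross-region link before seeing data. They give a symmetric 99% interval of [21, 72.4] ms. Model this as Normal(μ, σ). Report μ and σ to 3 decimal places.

A symmetric 99% interval runs μ ± z·σ with z = 2.576.
Half-width = 25.7, so σ = 25.7/2.576 = 9.977.
μ is the interval midpoint, 46.700.

μ = 46.700, σ = 9.977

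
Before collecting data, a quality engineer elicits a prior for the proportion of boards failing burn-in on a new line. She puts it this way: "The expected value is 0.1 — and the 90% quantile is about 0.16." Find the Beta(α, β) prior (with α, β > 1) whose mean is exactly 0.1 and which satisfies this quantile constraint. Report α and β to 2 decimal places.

α ≈ 4.45, β ≈ 40.06

With mean 0.1 fixed, write α = 0.1s, β = 0.9s where s = α+β.
Need P(θ < 0.16) = 0.9 under Beta(0.1s, 0.9s). Normal approximation: (q−m)/√(m(1−m)/s) ≈ z_{0.9} = 1.28, so s ≈ 0.1·0.9·(1.28)²/(0.16−0.1)² = 41.1.
At s = 41.1: P(θ<0.16) ≈ 0.893. Adjusting to match 0.9 gives s ≈ 44.51.
So α = 0.1·44.51 ≈ 4.45, β = 0.9·44.51 ≈ 40.06.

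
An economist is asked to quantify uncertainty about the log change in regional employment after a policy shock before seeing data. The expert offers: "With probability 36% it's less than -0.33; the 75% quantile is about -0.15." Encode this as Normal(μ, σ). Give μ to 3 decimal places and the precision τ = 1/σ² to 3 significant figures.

μ = -0.268, τ = 32.9

The p-quantile of Normal(μ,σ) is μ + z_p·σ, with z_{0.36} = -0.3585 and z_{0.75} = 0.6745.
Eliminate σ: μ = (z₂·x₁ − z₁·x₂)/(z₂ − z₁) = (0.6745·-0.33 − (-0.3585)·-0.15)/1.033 = -0.268.
Then σ = (x₂ − x₁)/(z₂ − z₁) = (-0.15 − -0.33)/1.033 = 0.174.
Precision τ = 1/σ² = 1/0.1743² = 32.9.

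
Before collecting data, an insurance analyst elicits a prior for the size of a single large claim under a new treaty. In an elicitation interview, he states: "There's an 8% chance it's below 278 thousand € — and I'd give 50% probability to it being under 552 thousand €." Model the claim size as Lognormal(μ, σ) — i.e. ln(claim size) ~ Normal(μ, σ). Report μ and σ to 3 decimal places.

If T ~ Lognormal(μ,σ) then ln T ~ Normal(μ,σ), so the p-quantile of ln T is μ + z_p·σ.
ln(278) = 5.628 and ln(552) = 6.314; z_{0.08} = -1.405, z_{0.5} = 0.
σ = (6.314 − 5.628)/(0 − (-1.405)) = 0.488.
μ = 5.628 − (-1.405)·0.488 = 6.314.

μ ≈ 6.314, σ ≈ 0.488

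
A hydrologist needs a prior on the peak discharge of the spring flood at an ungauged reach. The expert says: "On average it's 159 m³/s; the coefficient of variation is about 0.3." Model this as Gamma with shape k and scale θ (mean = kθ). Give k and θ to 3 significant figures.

For Gamma(k, scale θ): mean = kθ, variance = kθ², so CV = 1/√k.
CV = 0.3, hence k = 1/CV² = 11.1.
Then θ = mean/k = 159/11.1 = 14.3.

k ≈ 11.1, θ ≈ 14.3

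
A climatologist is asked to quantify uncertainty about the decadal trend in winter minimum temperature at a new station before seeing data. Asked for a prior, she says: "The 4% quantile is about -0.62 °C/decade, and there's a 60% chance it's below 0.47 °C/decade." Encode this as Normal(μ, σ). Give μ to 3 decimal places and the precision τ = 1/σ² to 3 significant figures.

The p-quantile of Normal(μ,σ) is μ + z_p·σ, with z_{0.04} = -1.751 and z_{0.6} = 0.2533.
Eliminate σ: μ = (z₂·x₁ − z₁·x₂)/(z₂ − z₁) = (0.2533·-0.62 − (-1.751)·0.47)/2.004 = 0.332.
Then σ = (x₂ − x₁)/(z₂ − z₁) = (0.47 − -0.62)/2.004 = 0.544.
Precision τ = 1/σ² = 1/0.5439² = 3.38.

μ = 0.332, τ = 3.38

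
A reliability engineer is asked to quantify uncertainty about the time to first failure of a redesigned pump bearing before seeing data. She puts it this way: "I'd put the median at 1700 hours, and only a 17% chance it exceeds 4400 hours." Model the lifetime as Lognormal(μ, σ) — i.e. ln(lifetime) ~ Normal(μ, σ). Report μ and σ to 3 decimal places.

If T ~ Lognormal(μ,σ) then ln T ~ Normal(μ,σ), so the p-quantile of ln T is μ + z_p·σ.
ln(1700) = 7.438 and ln(4400) = 8.389; z_{0.5} = 0, z_{0.83} = 0.9542.
σ = (8.389 − 7.438)/(0.9542 − (0)) = 0.997.
μ = 7.438 − (0)·0.997 = 7.438.

μ ≈ 7.438, σ ≈ 0.997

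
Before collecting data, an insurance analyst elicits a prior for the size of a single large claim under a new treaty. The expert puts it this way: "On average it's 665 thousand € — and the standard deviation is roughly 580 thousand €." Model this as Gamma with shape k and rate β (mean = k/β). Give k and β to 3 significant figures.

For Gamma(k, rate β): mean = k/β, variance = k/β², so CV = 1/√k.
CV = SD/mean = 580/665 = 0.8722, hence k = 1/CV² = 1.31.
Then β = k/mean = 1.31/665 = 0.00198.

k ≈ 1.31, β ≈ 0.00198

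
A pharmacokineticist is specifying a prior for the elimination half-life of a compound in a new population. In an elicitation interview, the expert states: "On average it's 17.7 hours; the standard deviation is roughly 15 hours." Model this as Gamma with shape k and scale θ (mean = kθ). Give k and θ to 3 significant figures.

k ≈ 1.39, θ ≈ 12.7

For Gamma(k, scale θ): mean = kθ, variance = kθ², so CV = 1/√k.
CV = SD/mean = 15/17.7 = 0.8475, hence k = 1/CV² = 1.39.
Then θ = mean/k = 17.7/1.39 = 12.7.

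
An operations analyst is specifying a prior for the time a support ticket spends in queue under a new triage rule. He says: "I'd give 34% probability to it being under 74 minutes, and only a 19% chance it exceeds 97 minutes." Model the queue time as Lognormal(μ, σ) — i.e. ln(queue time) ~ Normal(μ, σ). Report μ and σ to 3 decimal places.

If T ~ Lognormal(μ,σ) then ln T ~ Normal(μ,σ), so the p-quantile of ln T is μ + z_p·σ.
ln(74) = 4.304 and ln(97) = 4.575; z_{0.34} = -0.4125, z_{0.81} = 0.8779.
σ = (4.575 − 4.304)/(0.8779 − (-0.4125)) = 0.210.
μ = 4.304 − (-0.4125)·0.210 = 4.391.

μ ≈ 4.391, σ ≈ 0.210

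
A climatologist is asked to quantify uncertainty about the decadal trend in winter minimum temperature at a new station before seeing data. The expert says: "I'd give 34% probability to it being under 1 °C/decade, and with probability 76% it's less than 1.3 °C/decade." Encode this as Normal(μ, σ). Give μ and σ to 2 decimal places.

For Normal(μ,σ), the p-quantile is μ + z_p·σ. Here z_{0.34} = -0.4125, z_{0.76} = 0.7063.
So 1 = μ − 0.4125σ and 1.3 = μ + 0.7063σ.
Subtracting: σ = (1.3 − 1)/(0.7063 − (-0.4125)) = 0.27.
Then μ = 1 − (-0.4125)·0.27 = 1.11.

μ = 1.11, σ = 0.27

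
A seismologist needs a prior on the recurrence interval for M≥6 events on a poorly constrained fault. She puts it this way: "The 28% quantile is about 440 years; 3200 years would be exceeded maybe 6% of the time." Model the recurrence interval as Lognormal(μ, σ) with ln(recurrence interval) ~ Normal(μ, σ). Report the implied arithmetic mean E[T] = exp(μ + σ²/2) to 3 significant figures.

E[T] ≈ 1160 years

If T ~ Lognormal(μ,σ) then ln T ~ Normal(μ,σ), so the p-quantile of ln T is μ + z_p·σ.
ln(440) = 6.087 and ln(3200) = 8.071; z_{0.28} = -0.5828, z_{0.94} = 1.555.
σ = (8.071 − 6.087)/(1.555 − (-0.5828)) = 0.928.
μ = 6.087 − (-0.5828)·0.928 = 6.628.
E[T] = exp(μ + σ²/2) = exp(6.628 + 0.4308) = 1160 years.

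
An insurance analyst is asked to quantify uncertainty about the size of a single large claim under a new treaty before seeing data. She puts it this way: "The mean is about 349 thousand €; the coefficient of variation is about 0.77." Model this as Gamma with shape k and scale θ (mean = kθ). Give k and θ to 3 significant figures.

k ≈ 1.69, θ ≈ 207

For Gamma(k, scale θ): mean = kθ, variance = kθ², so CV = 1/√k.
CV = 0.77, hence k = 1/CV² = 1.69.
Then θ = mean/k = 349/1.69 = 207.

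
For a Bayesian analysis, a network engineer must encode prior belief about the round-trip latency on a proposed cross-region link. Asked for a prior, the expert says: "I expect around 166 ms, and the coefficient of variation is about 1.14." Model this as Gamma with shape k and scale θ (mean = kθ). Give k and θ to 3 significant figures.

k ≈ 0.769, θ ≈ 216

For Gamma(k, scale θ): mean = kθ, variance = kθ², so CV = 1/√k.
CV = 1.14, hence k = 1/CV² = 0.769.
Then θ = mean/k = 166/0.769 = 216.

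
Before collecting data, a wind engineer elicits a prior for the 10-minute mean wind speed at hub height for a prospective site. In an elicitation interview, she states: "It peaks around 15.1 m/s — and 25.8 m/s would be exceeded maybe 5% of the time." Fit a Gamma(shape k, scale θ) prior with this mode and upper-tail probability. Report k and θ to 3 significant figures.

Gamma(k,θ) with k>1 has mode (k−1)θ, so θ = 15.1/(k−1).
Need P(X < 25.8) = 0.95 with θ tied to k this way. Start at k = 2, θ = 15.1: P(X<25.8) ≈ 0.509.
Too low — raise k to concentrate. Iterating converges to k ≈ 10.7.
Then θ = 15.1/(10.7−1) ≈ 1.55.

k ≈ 10.7, θ ≈ 1.55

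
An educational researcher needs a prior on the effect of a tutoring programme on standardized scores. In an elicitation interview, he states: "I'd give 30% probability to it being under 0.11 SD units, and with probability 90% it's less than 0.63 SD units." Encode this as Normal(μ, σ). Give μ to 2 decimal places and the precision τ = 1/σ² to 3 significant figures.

μ = 0.26, τ = 12.1

For Normal(μ,σ), the p-quantile is μ + z_p·σ. Here z_{0.3} = -0.5244, z_{0.9} = 1.282.
So 0.11 = μ − 0.5244σ and 0.63 = μ + 1.282σ.
Subtracting: σ = (0.63 − 0.11)/(1.282 − (-0.5244)) = 0.29.
Then μ = 0.11 − (-0.5244)·0.29 = 0.26.
Precision τ = 1/σ² = 1/0.2879² = 12.1.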